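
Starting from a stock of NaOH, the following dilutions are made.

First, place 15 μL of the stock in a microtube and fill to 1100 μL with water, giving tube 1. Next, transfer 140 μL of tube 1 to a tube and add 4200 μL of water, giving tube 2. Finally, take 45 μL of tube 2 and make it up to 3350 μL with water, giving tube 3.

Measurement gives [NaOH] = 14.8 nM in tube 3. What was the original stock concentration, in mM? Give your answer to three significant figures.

Step 1: 15 μL brought to 1100 μL → factor 1100/15 = 73.333
Step 2: 140 μL + 4200 μL = 4340 μL total → factor 4340/140 = 31
Step 3: 45 μL brought to 3350 μL → factor 3350/45 = 74.444
Overall dilution factor = 73.333 × 31 × 74.444 = 1.6924 × 10^5
Stock = 14.8 nM × 1.6924 × 10^5 = 2.505 × 10^6 nM = 2.50 mM

2.50 mM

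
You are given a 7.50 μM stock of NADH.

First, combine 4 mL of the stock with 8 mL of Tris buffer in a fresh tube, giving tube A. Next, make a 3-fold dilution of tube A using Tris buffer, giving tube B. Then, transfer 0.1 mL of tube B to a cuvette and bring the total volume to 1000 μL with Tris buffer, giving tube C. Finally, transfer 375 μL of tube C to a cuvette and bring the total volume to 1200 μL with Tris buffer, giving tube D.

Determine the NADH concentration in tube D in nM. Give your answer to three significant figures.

26.0 nM

Step 1: 4 mL + 8 mL = 12 mL total → factor 12/4 = 3
Step 2: 3-fold → factor 3
Step 3: 0.1 mL brought to 1000 μL → factor 1/0.1 = 10
Step 4: 375 μL brought to 1200 μL → factor 1200/375 = 3.2
Overall dilution factor = 3 × 3 × 10 × 3.2 = 288
Final = 7.50 μM / 288 = 0.02604 μM = 26.0 nM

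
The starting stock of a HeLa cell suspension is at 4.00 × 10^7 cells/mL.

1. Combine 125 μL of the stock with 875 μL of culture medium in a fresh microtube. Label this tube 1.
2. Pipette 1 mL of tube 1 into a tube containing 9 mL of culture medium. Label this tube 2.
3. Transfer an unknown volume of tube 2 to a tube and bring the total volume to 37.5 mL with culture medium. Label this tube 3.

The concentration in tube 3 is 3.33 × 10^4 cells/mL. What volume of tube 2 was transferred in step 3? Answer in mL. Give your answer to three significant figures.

2.50 mL

Step 1: 125 μL + 875 μL = 1000 μL total → factor 1000/125 = 8
Step 2: 1 mL + 9 mL = 10 mL total → factor 10/1 = 10
Step 3: v brought to 37.5 mL → factor = 37.5 mL/v
Product of known-step factors = 80
Overall factor = 4.00 × 10^7 cells/mL / (3.33 × 10^4 cells/mL) = 1201.2
Step-3 factor = 1201.2 / 80 = 15.015
v = 37.5 mL / 15.015 = 2.50 mL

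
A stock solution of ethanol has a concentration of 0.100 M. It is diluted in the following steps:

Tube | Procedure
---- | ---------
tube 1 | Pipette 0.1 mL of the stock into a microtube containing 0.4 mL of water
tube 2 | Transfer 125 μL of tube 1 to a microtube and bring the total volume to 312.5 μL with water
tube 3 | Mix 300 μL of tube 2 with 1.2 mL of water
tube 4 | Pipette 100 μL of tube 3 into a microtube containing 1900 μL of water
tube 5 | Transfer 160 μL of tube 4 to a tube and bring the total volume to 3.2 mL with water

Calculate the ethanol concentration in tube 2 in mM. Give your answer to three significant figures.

Step 1: 0.1 mL + 0.4 mL = 0.5 mL total → factor 0.5/0.1 = 5
Step 2: 125 μL brought to 312.5 μL → factor 312.5/125 = 2.5
Dilution factor through tube 2 = 5 × 2.5 = 12.5
[tube 2] = 0.100 M / 12.5 = 0.008000 M = 8.00 mM

8.00 mM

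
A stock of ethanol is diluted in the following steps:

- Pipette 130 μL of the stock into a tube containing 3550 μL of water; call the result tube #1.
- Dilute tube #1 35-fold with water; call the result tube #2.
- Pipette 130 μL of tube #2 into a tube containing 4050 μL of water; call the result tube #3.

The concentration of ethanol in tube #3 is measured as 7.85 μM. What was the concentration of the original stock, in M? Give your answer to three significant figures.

Step 1: 130 μL + 3550 μL = 3680 μL total → factor 3680/130 = 28.308
Step 2: 35-fold → factor 35
Step 3: 130 μL + 4050 μL = 4180 μL total → factor 4180/130 = 32.154
Overall dilution factor = 28.308 × 35 × 32.154 = 31857
Stock = 7.85 μM × 31857 = 2.501 × 10^5 μM = 0.250 M

0.250 M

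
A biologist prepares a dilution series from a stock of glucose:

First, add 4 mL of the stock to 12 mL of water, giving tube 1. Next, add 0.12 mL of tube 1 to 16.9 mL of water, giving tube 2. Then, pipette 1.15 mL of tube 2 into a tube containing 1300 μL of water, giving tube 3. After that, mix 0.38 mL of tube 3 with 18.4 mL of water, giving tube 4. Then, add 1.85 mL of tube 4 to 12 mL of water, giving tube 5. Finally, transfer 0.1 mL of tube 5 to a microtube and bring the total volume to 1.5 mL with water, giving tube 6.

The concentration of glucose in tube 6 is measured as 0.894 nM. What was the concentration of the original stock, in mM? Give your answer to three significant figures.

6.00 mM

Step 1: 4 mL + 12 mL = 16 mL total → factor 16/4 = 4
Step 2: 0.12 mL + 16.9 mL = 17.02 mL total → factor 17.02/0.12 = 141.83
Step 3: 1.15 mL + 1300 μL = 2.45 mL total → factor 2.45/1.15 = 2.1304
Step 4: 0.38 mL + 18.4 mL = 18.78 mL total → factor 18.78/0.38 = 49.421
Step 5: 1.85 mL + 12 mL = 13.85 mL total → factor 13.85/1.85 = 7.4865
Step 6: 0.1 mL brought to 1.5 mL → factor 1.5/0.1 = 15
Overall dilution factor = 4 × 141.83 × 2.1304 × 49.421 × 7.4865 × 15 = 6.7079 × 10^6
Stock = 0.894 nM × 6.7079 × 10^6 = 5.997 × 10^6 nM = 6.00 mM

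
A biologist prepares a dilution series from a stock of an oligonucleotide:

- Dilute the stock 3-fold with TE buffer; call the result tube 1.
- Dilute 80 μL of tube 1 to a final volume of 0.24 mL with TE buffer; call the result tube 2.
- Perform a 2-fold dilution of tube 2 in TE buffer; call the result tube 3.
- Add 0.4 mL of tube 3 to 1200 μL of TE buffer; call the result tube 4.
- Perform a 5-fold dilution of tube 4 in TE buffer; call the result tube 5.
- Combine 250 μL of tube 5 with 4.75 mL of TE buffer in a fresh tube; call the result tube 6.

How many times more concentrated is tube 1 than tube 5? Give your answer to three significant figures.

Step 1: 3-fold → factor 3
Step 2: 80 μL brought to 0.24 mL → factor 240/80 = 3
Step 3: 2-fold → factor 2
Step 4: 0.4 mL + 1200 μL = 1.6 mL total → factor 1.6/0.4 = 4
Step 5: 5-fold → factor 5
Dilution factor to tube 1 = 3; to tube 5 = 360
[tube 1]/[tube 5] = (factor to tube 5)/(factor to tube 1) = 360/3 = 120

120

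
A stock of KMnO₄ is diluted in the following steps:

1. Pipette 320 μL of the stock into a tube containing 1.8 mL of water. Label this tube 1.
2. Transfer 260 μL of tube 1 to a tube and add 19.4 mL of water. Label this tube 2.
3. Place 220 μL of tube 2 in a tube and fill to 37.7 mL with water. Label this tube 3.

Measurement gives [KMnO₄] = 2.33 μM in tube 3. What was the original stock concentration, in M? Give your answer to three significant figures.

0.200 M

Step 1: 320 μL + 1.8 mL = 2120 μL total → factor 2120/320 = 6.625
Step 2: 260 μL + 19.4 mL = 19660 μL total → factor 19660/260 = 75.615
Step 3: 220 μL brought to 37.7 mL → factor 37700/220 = 171.36
Overall dilution factor = 6.625 × 75.615 × 171.36 = 85845
Stock = 2.33 μM × 85845 = 2.000 × 10^5 μM = 0.200 M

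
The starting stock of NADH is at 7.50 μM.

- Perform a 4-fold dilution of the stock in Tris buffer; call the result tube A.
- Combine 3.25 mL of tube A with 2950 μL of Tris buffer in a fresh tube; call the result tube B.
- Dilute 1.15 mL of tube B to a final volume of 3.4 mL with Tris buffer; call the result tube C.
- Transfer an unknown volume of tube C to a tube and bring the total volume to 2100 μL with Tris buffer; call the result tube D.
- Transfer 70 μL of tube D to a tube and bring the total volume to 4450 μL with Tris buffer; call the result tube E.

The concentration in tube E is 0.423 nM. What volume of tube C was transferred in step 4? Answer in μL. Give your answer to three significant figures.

170 μL

Step 1: 4-fold → factor 4
Step 2: 3.25 mL + 2950 μL = 6.2 mL total → factor 6.2/3.25 = 1.9077
Step 3: 1.15 mL brought to 3.4 mL → factor 3.4/1.15 = 2.9565
Step 4: v brought to 2100 μL → factor = 2100 μL/v
Step 5: 70 μL brought to 4450 μL → factor 4450/70 = 63.571
Product of known-step factors = 1434.2
Overall factor = 7.50 μM / (0.423 nM) = 17730
Step-4 factor = 17730 / 1434.2 = 12.363
v = 2100 μL / 12.363 = 170 μL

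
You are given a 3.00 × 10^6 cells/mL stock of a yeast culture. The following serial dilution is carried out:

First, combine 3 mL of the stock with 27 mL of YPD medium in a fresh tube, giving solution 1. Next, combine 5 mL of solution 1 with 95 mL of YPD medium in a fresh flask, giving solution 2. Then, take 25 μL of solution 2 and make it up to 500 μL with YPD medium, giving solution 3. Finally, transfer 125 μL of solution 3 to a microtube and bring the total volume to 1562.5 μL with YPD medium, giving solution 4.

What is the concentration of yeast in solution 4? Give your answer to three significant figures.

Step 1: 3 mL + 27 mL = 30 mL total → factor 30/3 = 10
Step 2: 5 mL + 95 mL = 100 mL total → factor 100/5 = 20
Step 3: 25 μL brought to 500 μL → factor 500/25 = 20
Step 4: 125 μL brought to 1562.5 μL → factor 1562.5/125 = 12.5
Overall dilution factor = 10 × 20 × 20 × 12.5 = 50000
Final = 3.00 × 10^6 cells/mL / 50000 = 60.0 cells/mL

60.0 cells/mL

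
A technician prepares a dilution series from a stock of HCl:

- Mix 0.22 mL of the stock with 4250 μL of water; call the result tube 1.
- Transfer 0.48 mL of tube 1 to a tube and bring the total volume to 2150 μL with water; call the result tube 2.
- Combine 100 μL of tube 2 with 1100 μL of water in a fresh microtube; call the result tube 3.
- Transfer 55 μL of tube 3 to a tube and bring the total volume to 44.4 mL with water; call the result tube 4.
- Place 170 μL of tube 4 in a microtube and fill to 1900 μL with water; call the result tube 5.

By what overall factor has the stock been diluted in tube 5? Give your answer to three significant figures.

Step 1: 0.22 mL + 4250 μL = 4.47 mL total → factor 4.47/0.22 = 20.318
Step 2: 0.48 mL brought to 2150 μL → factor 2.15/0.48 = 4.4792
Step 3: 100 μL + 1100 μL = 1200 μL total → factor 1200/100 = 12
Step 4: 55 μL brought to 44.4 mL → factor 44400/55 = 807.27
Step 5: 170 μL brought to 1900 μL → factor 1900/170 = 11.176
Overall dilution factor = 20.318 × 4.4792 × 12 × 807.27 × 11.176 = 9.8534 × 10^6

9.85 × 10^6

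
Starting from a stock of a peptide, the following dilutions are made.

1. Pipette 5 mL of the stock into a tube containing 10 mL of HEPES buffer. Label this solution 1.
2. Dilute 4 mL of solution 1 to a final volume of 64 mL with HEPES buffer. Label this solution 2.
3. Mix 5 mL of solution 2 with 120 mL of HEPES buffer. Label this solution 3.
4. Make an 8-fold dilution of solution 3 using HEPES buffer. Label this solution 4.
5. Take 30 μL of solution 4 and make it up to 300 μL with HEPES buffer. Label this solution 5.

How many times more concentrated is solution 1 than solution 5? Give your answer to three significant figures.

Step 1: 5 mL + 10 mL = 15 mL total → factor 15/5 = 3
Step 2: 4 mL brought to 64 mL → factor 64/4 = 16
Step 3: 5 mL + 120 mL = 125 mL total → factor 125/5 = 25
Step 4: 8-fold → factor 8
Step 5: 30 μL brought to 300 μL → factor 300/30 = 10
Dilution factor to solution 1 = 3; to solution 5 = 96000
[solution 1]/[solution 5] = (factor to solution 5)/(factor to solution 1) = 96000/3 = 3.20 × 10^4

3.20 × 10^4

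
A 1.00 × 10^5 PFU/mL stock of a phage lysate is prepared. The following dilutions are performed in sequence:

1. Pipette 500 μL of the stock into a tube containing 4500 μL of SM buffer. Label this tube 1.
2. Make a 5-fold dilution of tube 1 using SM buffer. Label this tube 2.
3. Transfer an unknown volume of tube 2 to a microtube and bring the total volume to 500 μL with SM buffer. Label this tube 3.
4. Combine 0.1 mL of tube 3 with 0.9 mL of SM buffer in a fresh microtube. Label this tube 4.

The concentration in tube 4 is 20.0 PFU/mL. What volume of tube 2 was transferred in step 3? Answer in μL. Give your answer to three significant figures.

50.0 μL

Step 1: 500 μL + 4500 μL = 5000 μL total → factor 5000/500 = 10
Step 2: 5-fold → factor 5
Step 3: v brought to 500 μL → factor = 500 μL/v
Step 4: 0.1 mL + 0.9 mL = 1 mL total → factor 1/0.1 = 10
Product of known-step factors = 500
Overall factor = 1.00 × 10^5 PFU/mL / (20.0 PFU/mL) = 5000
Step-3 factor = 5000 / 500 = 10
v = 500 μL / 10 = 50.0 μL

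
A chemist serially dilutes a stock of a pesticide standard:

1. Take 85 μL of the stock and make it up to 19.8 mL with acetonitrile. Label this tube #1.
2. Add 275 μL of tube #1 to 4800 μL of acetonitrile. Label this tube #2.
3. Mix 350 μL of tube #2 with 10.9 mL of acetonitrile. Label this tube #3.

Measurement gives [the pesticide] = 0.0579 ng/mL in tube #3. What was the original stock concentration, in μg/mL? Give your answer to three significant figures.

8.00 μg/mL

Step 1: 85 μL brought to 19.8 mL → factor 19800/85 = 232.94
Step 2: 275 μL + 4800 μL = 5075 μL total → factor 5075/275 = 18.455
Step 3: 350 μL + 10.9 mL = 11250 μL total → factor 11250/350 = 32.143
Overall dilution factor = 232.94 × 18.455 × 32.143 = 1.3818 × 10^5
Stock = 0.0579 ng/mL × 1.3818 × 10^5 = 8000 ng/mL = 8.00 μg/mL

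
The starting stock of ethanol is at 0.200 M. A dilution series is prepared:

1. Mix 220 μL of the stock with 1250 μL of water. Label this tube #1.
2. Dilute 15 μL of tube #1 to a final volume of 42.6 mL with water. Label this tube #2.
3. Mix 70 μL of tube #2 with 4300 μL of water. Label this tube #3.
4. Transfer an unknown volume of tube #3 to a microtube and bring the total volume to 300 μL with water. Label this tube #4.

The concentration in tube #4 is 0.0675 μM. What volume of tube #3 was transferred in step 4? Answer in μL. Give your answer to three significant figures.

120 μL

Step 1: 220 μL + 1250 μL = 1470 μL total → factor 1470/220 = 6.6818
Step 2: 15 μL brought to 42.6 mL → factor 42600/15 = 2840
Step 3: 70 μL + 4300 μL = 4370 μL total → factor 4370/70 = 62.429
Step 4: v brought to 300 μL → factor = 300 μL/v
Product of known-step factors = 1.1847 × 10^6
Overall factor = 0.200 M / (0.0675 μM) = 2.963 × 10^6
Step-4 factor = 2.963 × 10^6 / 1.1847 × 10^6 = 2.5011
v = 300 μL / 2.5011 = 120 μL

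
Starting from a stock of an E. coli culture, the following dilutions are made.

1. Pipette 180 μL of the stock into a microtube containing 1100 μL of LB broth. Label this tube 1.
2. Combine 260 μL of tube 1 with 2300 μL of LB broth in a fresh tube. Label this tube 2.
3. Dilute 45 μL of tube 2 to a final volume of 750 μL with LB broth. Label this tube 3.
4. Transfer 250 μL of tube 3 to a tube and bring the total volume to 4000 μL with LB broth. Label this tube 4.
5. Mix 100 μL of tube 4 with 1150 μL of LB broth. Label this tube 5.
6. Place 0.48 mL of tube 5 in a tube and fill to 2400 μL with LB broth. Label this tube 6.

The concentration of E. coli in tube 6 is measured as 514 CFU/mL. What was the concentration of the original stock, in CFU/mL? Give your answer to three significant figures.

6.00 × 10^8 CFU/mL

Step 1: 180 μL + 1100 μL = 1280 μL total → factor 1280/180 = 7.1111
Step 2: 260 μL + 2300 μL = 2560 μL total → factor 2560/260 = 9.8462
Step 3: 45 μL brought to 750 μL → factor 750/45 = 16.667
Step 4: 250 μL brought to 4000 μL → factor 4000/250 = 16
Step 5: 100 μL + 1150 μL = 1250 μL total → factor 1250/100 = 12.5
Step 6: 0.48 mL brought to 2400 μL → factor 2.4/0.48 = 5
Overall dilution factor = 7.1111 × 9.8462 × 16.667 × 16 × 12.5 × 5 = 1.167 × 10^6
Stock = 514 CFU/mL × 1.167 × 10^6 = 6.00 × 10^8 CFU/mL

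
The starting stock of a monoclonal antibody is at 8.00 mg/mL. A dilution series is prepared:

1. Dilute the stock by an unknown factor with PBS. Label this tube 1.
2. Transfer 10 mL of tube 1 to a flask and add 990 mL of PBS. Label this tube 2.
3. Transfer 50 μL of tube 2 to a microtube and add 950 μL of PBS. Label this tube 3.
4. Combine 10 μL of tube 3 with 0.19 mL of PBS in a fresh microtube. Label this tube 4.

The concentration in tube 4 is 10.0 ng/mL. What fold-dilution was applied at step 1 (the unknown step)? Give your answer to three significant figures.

20.0-fold

Step 1: unknown factor x
Step 2: 10 mL + 990 mL = 1000 mL total → factor 1000/10 = 100
Step 3: 50 μL + 950 μL = 1000 μL total → factor 1000/50 = 20
Step 4: 10 μL + 0.19 mL = 200 μL total → factor 200/10 = 20
Product of known-step factors = 40000
Overall factor = 8.00 mg/mL / (10.0 ng/mL) = 8 × 10^5
x = 8 × 10^5 / 40000 = 20.0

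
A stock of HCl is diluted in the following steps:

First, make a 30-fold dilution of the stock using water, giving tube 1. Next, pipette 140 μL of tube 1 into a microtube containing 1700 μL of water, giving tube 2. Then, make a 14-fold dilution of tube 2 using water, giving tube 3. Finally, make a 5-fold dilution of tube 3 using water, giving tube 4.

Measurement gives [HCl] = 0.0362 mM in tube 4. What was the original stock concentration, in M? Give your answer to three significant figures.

Step 1: 30-fold → factor 30
Step 2: 140 μL + 1700 μL = 1840 μL total → factor 1840/140 = 13.143
Step 3: 14-fold → factor 14
Step 4: 5-fold → factor 5
Overall dilution factor = 30 × 13.143 × 14 × 5 = 27600
Stock = 0.0362 mM × 27600 = 999.1 mM = 0.999 M

0.999 M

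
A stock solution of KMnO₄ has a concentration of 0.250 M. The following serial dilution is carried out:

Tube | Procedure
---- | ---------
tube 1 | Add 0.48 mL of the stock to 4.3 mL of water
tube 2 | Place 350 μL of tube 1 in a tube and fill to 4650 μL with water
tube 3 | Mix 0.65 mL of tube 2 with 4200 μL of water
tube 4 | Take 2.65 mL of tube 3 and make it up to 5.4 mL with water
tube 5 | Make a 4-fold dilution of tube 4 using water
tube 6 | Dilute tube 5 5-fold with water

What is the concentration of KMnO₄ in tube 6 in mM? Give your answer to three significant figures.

0.00621 mM

Step 1: 0.48 mL + 4.3 mL = 4.78 mL total → factor 4.78/0.48 = 9.9583
Step 2: 350 μL brought to 4650 μL → factor 4650/350 = 13.286
Step 3: 0.65 mL + 4200 μL = 4.85 mL total → factor 4.85/0.65 = 7.4615
Step 4: 2.65 mL brought to 5.4 mL → factor 5.4/2.65 = 2.0377
Step 5: 4-fold → factor 4
Step 6: 5-fold → factor 5
Overall dilution factor = 9.9583 × 13.286 × 7.4615 × 2.0377 × 4 × 5 = 40233
Final = 0.250 M / 40233 = 6.214 × 10^-6 M = 0.00621 mM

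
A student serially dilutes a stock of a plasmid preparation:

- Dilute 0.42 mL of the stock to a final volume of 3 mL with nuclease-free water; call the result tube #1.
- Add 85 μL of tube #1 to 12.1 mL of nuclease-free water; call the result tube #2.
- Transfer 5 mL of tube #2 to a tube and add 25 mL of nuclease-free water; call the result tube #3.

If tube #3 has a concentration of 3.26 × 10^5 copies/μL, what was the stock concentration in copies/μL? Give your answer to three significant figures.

Step 1: 0.42 mL brought to 3 mL → factor 3/0.42 = 7.1429
Step 2: 85 μL + 12.1 mL = 12185 μL total → factor 12185/85 = 143.35
Step 3: 5 mL + 25 mL = 30 mL total → factor 30/5 = 6
Overall dilution factor = 7.1429 × 143.35 × 6 = 6143.7
Stock = 3.26 × 10^5 copies/μL × 6143.7 = 2.00 × 10^9 copies/μL

2.00 × 10^9 copies/μL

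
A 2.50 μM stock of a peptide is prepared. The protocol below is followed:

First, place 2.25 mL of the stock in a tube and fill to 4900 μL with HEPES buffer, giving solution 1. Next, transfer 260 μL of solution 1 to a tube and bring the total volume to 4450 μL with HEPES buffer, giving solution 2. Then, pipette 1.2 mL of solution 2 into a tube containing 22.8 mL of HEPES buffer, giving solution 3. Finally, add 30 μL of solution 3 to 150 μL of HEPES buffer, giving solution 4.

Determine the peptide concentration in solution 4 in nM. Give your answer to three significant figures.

0.559 nM

Step 1: 2.25 mL brought to 4900 μL → factor 4.9/2.25 = 2.1778
Step 2: 260 μL brought to 4450 μL → factor 4450/260 = 17.115
Step 3: 1.2 mL + 22.8 mL = 24 mL total → factor 24/1.2 = 20
Step 4: 30 μL + 150 μL = 180 μL total → factor 180/30 = 6
Overall dilution factor = 2.1778 × 17.115 × 20 × 6 = 4472.8
Final = 2.50 μM / 4472.8 = 0.0005589 μM = 0.559 nM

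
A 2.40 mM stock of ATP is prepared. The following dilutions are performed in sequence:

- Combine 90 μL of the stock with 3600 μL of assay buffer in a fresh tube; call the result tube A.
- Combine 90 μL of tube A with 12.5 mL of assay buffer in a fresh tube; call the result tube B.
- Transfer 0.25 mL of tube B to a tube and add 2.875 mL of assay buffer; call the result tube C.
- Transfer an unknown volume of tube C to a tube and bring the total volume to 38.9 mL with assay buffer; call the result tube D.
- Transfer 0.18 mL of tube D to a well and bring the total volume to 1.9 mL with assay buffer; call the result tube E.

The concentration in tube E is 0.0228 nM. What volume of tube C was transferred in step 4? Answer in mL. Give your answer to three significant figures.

0.280 mL

Step 1: 90 μL + 3600 μL = 3690 μL total → factor 3690/90 = 41
Step 2: 90 μL + 12.5 mL = 12590 μL total → factor 12590/90 = 139.89
Step 3: 0.25 mL + 2.875 mL = 3.125 mL total → factor 3.125/0.25 = 12.5
Step 4: v brought to 38.9 mL → factor = 38.9 mL/v
Step 5: 0.18 mL brought to 1.9 mL → factor 1.9/0.18 = 10.556
Product of known-step factors = 7.5676 × 10^5
Overall factor = 2.40 mM / (0.0228 nM) = 1.0526 × 10^8
Step-4 factor = 1.0526 × 10^8 / 7.5676 × 10^5 = 139.1
v = 38.9 mL / 139.1 = 0.280 mL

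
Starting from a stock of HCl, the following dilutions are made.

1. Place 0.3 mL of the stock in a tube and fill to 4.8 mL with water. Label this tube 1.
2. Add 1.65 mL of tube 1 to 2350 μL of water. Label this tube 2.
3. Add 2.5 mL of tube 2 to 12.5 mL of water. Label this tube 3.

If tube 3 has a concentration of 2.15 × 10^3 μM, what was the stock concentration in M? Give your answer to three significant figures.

Step 1: 0.3 mL brought to 4.8 mL → factor 4.8/0.3 = 16
Step 2: 1.65 mL + 2350 μL = 4 mL total → factor 4/1.65 = 2.4242
Step 3: 2.5 mL + 12.5 mL = 15 mL total → factor 15/2.5 = 6
Overall dilution factor = 16 × 2.4242 × 6 = 232.73
Stock = 2.15 × 10^3 μM × 232.73 = 5.004 × 10^5 μM = 0.500 M

0.500 M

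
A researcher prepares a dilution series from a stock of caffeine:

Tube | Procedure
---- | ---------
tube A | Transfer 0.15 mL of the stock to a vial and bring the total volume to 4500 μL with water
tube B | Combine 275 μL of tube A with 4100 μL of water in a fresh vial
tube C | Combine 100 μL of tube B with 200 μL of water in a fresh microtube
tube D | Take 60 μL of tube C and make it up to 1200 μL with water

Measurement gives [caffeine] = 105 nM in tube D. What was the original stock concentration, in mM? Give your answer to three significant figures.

3.01 mM

Step 1: 0.15 mL brought to 4500 μL → factor 4.5/0.15 = 30
Step 2: 275 μL + 4100 μL = 4375 μL total → factor 4375/275 = 15.909
Step 3: 100 μL + 200 μL = 300 μL total → factor 300/100 = 3
Step 4: 60 μL brought to 1200 μL → factor 1200/60 = 20
Overall dilution factor = 30 × 15.909 × 3 × 20 = 28636
Stock = 105 nM × 28636 = 3.007 × 10^6 nM = 3.01 mM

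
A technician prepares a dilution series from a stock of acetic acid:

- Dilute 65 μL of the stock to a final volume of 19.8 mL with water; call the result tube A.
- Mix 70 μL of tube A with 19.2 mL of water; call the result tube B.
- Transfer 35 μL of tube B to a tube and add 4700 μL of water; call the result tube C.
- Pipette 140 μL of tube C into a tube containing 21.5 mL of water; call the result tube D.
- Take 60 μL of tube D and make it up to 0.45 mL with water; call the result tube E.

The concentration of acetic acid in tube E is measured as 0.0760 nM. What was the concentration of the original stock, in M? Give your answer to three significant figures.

Step 1: 65 μL brought to 19.8 mL → factor 19800/65 = 304.62
Step 2: 70 μL + 19.2 mL = 19270 μL total → factor 19270/70 = 275.29
Step 3: 35 μL + 4700 μL = 4735 μL total → factor 4735/35 = 135.29
Step 4: 140 μL + 21.5 mL = 21640 μL total → factor 21640/140 = 154.57
Step 5: 60 μL brought to 0.45 mL → factor 450/60 = 7.5
Overall dilution factor = 304.62 × 275.29 × 135.29 × 154.57 × 7.5 = 1.3152 × 10^10
Stock = 0.0760 nM × 1.3152 × 10^10 = 9.995 × 10^8 nM = 1.00 M

1.00 M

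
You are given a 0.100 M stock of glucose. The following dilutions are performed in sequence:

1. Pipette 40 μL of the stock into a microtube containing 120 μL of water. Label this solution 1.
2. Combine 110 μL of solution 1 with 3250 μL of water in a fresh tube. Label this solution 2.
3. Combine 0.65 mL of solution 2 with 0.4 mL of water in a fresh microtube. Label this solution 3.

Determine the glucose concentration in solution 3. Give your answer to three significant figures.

Step 1: 40 μL + 120 μL = 160 μL total → factor 160/40 = 4
Step 2: 110 μL + 3250 μL = 3360 μL total → factor 3360/110 = 30.545
Step 3: 0.65 mL + 0.4 mL = 1.05 mL total → factor 1.05/0.65 = 1.6154
Overall dilution factor = 4 × 30.545 × 1.6154 = 197.37
Final = 0.100 M / 197.37 = 0.000507 M

0.000507 M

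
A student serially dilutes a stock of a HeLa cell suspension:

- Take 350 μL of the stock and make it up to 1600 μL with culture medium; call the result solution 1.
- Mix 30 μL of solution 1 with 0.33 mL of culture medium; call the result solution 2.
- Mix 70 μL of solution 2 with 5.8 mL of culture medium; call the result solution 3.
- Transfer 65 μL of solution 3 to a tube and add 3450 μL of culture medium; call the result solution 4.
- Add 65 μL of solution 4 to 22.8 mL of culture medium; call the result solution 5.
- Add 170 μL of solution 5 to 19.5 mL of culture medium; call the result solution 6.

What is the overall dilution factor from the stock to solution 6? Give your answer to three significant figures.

1.01 × 10^10

Step 1: 350 μL brought to 1600 μL → factor 1600/350 = 4.5714
Step 2: 30 μL + 0.33 mL = 360 μL total → factor 360/30 = 12
Step 3: 70 μL + 5.8 mL = 5870 μL total → factor 5870/70 = 83.857
Step 4: 65 μL + 3450 μL = 3515 μL total → factor 3515/65 = 54.077
Step 5: 65 μL + 22.8 mL = 22865 μL total → factor 22865/65 = 351.77
Step 6: 170 μL + 19.5 mL = 19670 μL total → factor 19670/170 = 115.71
Overall dilution factor = 4.5714 × 12 × 83.857 × 54.077 × 351.77 × 115.71 = 1.0125 × 10^10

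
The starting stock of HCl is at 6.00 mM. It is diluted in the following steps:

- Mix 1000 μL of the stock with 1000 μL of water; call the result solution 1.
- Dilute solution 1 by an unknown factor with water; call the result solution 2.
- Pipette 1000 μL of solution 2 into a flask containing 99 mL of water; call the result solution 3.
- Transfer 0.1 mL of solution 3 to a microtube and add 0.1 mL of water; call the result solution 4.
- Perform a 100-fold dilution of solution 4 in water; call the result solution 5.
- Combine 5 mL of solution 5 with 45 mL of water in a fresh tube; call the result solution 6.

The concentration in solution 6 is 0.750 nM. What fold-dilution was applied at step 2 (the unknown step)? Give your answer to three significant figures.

Step 1: 1000 μL + 1000 μL = 2000 μL total → factor 2000/1000 = 2
Step 2: unknown factor x
Step 3: 1000 μL + 99 mL = 1 × 10^5 μL total → factor 1 × 10^5/1000 = 100
Step 4: 0.1 mL + 0.1 mL = 0.2 mL total → factor 0.2/0.1 = 2
Step 5: 100-fold → factor 100
Step 6: 5 mL + 45 mL = 50 mL total → factor 50/5 = 10
Product of known-step factors = 4 × 10^5
Overall factor = 6.00 mM / (0.750 nM) = 8 × 10^6
x = 8 × 10^6 / 4 × 10^5 = 20.0

20.0-fold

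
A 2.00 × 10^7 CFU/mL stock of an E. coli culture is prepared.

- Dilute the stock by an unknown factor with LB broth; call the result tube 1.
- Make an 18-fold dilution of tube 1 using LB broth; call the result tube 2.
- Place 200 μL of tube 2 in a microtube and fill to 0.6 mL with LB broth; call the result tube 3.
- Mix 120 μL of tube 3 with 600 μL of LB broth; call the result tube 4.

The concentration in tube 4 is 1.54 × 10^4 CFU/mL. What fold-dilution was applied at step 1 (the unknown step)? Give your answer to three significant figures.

Step 1: unknown factor x
Step 2: 18-fold → factor 18
Step 3: 200 μL brought to 0.6 mL → factor 600/200 = 3
Step 4: 120 μL + 600 μL = 720 μL total → factor 720/120 = 6
Product of known-step factors = 324
Overall factor = 2.00 × 10^7 CFU/mL / (1.54 × 10^4 CFU/mL) = 1298.7
x = 1298.7 / 324 = 4.01

4.01-fold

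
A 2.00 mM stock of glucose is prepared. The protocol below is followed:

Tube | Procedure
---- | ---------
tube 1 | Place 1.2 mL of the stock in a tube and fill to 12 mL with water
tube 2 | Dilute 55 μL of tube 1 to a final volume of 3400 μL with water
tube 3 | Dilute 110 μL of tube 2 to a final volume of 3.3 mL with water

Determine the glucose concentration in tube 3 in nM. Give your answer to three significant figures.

108 nM

Step 1: 1.2 mL brought to 12 mL → factor 12/1.2 = 10
Step 2: 55 μL brought to 3400 μL → factor 3400/55 = 61.818
Step 3: 110 μL brought to 3.3 mL → factor 3300/110 = 30
Overall dilution factor = 10 × 61.818 × 30 = 18545
Final = 2.00 mM / 18545 = 0.0001078 mM = 108 nM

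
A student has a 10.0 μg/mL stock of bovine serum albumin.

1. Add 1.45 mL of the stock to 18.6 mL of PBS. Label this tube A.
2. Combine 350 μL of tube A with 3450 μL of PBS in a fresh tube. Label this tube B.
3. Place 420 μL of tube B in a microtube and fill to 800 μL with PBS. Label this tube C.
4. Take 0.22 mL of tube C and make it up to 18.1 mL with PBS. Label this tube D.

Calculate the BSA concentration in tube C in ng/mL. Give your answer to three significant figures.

Step 1: 1.45 mL + 18.6 mL = 20.05 mL total → factor 20.05/1.45 = 13.828
Step 2: 350 μL + 3450 μL = 3800 μL total → factor 3800/350 = 10.857
Step 3: 420 μL brought to 800 μL → factor 800/420 = 1.9048
Dilution factor through tube C = 13.828 × 10.857 × 1.9048 = 285.96
[tube C] = 10.0 μg/mL / 285.96 = 0.03497 μg/mL = 35.0 ng/mL

35.0 ng/mL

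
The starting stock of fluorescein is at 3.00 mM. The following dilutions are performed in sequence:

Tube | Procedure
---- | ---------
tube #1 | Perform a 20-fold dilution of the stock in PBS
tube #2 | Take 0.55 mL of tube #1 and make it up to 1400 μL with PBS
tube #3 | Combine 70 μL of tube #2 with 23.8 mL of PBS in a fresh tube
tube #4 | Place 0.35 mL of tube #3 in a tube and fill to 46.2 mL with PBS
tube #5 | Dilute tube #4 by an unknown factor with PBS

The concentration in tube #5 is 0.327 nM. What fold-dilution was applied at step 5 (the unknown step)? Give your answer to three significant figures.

4.00-fold

Step 1: 20-fold → factor 20
Step 2: 0.55 mL brought to 1400 μL → factor 1.4/0.55 = 2.5455
Step 3: 70 μL + 23.8 mL = 23870 μL total → factor 23870/70 = 341
Step 4: 0.35 mL brought to 46.2 mL → factor 46.2/0.35 = 132
Step 5: unknown factor x
Product of known-step factors = 2.2915 × 10^6
Overall factor = 3.00 mM / (0.327 nM) = 9.1743 × 10^6
x = 9.1743 × 10^6 / 2.2915 × 10^6 = 4.00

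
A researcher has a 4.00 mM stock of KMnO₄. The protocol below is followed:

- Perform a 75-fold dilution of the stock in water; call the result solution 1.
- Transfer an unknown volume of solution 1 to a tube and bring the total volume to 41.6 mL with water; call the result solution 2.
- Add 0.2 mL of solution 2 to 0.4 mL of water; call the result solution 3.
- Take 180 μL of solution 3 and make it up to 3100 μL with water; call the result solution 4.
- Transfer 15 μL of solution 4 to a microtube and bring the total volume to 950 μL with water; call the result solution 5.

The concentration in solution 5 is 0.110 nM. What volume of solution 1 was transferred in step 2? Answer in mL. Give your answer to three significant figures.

Step 1: 75-fold → factor 75
Step 2: v brought to 41.6 mL → factor = 41.6 mL/v
Step 3: 0.2 mL + 0.4 mL = 0.6 mL total → factor 0.6/0.2 = 3
Step 4: 180 μL brought to 3100 μL → factor 3100/180 = 17.222
Step 5: 15 μL brought to 950 μL → factor 950/15 = 63.333
Product of known-step factors = 2.4542 × 10^5
Overall factor = 4.00 mM / (0.110 nM) = 3.6364 × 10^7
Step-2 factor = 3.6364 × 10^7 / 2.4542 × 10^5 = 148.17
v = 41.6 mL / 148.17 = 0.281 mL

0.281 mL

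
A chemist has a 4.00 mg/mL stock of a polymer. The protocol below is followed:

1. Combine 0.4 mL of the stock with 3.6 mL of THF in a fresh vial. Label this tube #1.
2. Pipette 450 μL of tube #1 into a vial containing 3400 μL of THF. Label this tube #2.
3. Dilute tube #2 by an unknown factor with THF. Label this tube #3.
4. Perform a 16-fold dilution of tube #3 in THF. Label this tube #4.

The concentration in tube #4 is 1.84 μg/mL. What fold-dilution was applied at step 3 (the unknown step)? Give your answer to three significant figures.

Step 1: 0.4 mL + 3.6 mL = 4 mL total → factor 4/0.4 = 10
Step 2: 450 μL + 3400 μL = 3850 μL total → factor 3850/450 = 8.5556
Step 3: unknown factor x
Step 4: 16-fold → factor 16
Product of known-step factors = 1368.9
Overall factor = 4.00 mg/mL / (1.84 μg/mL) = 2173.9
x = 2173.9 / 1368.9 = 1.59

1.59-fold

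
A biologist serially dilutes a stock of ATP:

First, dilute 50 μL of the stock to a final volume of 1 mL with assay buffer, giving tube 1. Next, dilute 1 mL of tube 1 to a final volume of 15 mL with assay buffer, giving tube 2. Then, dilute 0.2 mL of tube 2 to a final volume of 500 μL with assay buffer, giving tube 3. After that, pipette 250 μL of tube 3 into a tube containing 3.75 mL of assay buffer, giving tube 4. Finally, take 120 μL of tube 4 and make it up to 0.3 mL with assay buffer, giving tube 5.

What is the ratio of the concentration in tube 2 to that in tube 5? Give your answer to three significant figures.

Step 1: 50 μL brought to 1 mL → factor 1000/50 = 20
Step 2: 1 mL brought to 15 mL → factor 15/1 = 15
Step 3: 0.2 mL brought to 500 μL → factor 0.5/0.2 = 2.5
Step 4: 250 μL + 3.75 mL = 4000 μL total → factor 4000/250 = 16
Step 5: 120 μL brought to 0.3 mL → factor 300/120 = 2.5
Dilution factor to tube 2 = 300; to tube 5 = 30000
[tube 2]/[tube 5] = (factor to tube 5)/(factor to tube 2) = 30000/300 = 100

100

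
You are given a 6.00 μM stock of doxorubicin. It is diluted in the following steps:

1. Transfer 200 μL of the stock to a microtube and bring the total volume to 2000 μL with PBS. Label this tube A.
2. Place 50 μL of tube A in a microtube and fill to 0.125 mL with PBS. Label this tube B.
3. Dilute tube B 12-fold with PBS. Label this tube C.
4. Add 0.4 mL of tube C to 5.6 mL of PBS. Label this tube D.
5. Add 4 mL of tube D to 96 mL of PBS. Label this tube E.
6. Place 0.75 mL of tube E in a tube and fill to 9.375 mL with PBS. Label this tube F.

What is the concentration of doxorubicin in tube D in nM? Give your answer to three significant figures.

Step 1: 200 μL brought to 2000 μL → factor 2000/200 = 10
Step 2: 50 μL brought to 0.125 mL → factor 125/50 = 2.5
Step 3: 12-fold → factor 12
Step 4: 0.4 mL + 5.6 mL = 6 mL total → factor 6/0.4 = 15
Dilution factor through tube D = 10 × 2.5 × 12 × 15 = 4500
[tube D] = 6.00 μM / 4500 = 0.001333 μM = 1.33 nM

1.33 nM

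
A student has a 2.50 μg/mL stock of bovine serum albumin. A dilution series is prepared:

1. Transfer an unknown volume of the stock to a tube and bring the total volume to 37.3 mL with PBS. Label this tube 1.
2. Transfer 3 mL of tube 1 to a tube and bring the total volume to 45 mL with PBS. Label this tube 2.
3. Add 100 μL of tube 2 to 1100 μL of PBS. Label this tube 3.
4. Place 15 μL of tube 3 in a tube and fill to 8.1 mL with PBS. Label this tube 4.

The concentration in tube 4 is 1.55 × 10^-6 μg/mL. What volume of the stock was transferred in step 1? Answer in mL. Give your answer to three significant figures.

Step 1: v brought to 37.3 mL → factor = 37.3 mL/v
Step 2: 3 mL brought to 45 mL → factor 45/3 = 15
Step 3: 100 μL + 1100 μL = 1200 μL total → factor 1200/100 = 12
Step 4: 15 μL brought to 8.1 mL → factor 8100/15 = 540
Product of known-step factors = 97200
Overall factor = 2.50 μg/mL / (1.55 × 10^-6 μg/mL) = 1.6129 × 10^6
Step-1 factor = 1.6129 × 10^6 / 97200 = 16.594
v = 37.3 mL / 16.594 = 2.25 mL

2.25 mL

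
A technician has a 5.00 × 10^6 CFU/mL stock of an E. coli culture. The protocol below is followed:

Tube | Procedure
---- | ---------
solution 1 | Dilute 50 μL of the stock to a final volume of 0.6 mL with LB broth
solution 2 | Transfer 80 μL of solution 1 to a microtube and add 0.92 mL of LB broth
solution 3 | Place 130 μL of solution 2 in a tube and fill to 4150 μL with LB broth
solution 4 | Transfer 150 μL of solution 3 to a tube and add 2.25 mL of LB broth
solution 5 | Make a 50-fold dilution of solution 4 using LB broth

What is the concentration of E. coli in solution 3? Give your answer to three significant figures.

1.04 × 10^3 CFU/mL

Step 1: 50 μL brought to 0.6 mL → factor 600/50 = 12
Step 2: 80 μL + 0.92 mL = 1000 μL total → factor 1000/80 = 12.5
Step 3: 130 μL brought to 4150 μL → factor 4150/130 = 31.923
Dilution factor through solution 3 = 12 × 12.5 × 31.923 = 4788.5
[solution 3] = 5.00 × 10^6 CFU/mL / 4788.5 = 1.04 × 10^3 CFU/mL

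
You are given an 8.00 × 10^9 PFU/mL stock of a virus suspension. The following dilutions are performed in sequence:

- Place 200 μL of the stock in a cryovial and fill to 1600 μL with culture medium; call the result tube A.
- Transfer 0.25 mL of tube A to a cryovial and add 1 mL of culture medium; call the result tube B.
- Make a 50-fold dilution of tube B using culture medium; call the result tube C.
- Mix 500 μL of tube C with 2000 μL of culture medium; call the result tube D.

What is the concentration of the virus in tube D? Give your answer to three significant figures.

Step 1: 200 μL brought to 1600 μL → factor 1600/200 = 8
Step 2: 0.25 mL + 1 mL = 1.25 mL total → factor 1.25/0.25 = 5
Step 3: 50-fold → factor 50
Step 4: 500 μL + 2000 μL = 2500 μL total → factor 2500/500 = 5
Overall dilution factor = 8 × 5 × 50 × 5 = 10000
Final = 8.00 × 10^9 PFU/mL / 10000 = 8.00 × 10^5 PFU/mL

8.00 × 10^5 PFU/mL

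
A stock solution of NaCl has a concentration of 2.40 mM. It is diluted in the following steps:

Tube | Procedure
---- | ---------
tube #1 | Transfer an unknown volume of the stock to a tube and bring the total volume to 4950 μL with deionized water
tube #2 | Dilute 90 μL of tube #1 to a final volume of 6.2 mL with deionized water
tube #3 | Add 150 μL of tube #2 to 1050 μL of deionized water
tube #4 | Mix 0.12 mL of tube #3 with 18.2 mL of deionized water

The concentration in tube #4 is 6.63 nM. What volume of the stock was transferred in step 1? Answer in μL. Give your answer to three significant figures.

Step 1: v brought to 4950 μL → factor = 4950 μL/v
Step 2: 90 μL brought to 6.2 mL → factor 6200/90 = 68.889
Step 3: 150 μL + 1050 μL = 1200 μL total → factor 1200/150 = 8
Step 4: 0.12 mL + 18.2 mL = 18.32 mL total → factor 18.32/0.12 = 152.67
Product of known-step factors = 84136
Overall factor = 2.40 mM / (6.63 nM) = 3.6199 × 10^5
Step-1 factor = 3.6199 × 10^5 / 84136 = 4.3024
v = 4950 μL / 4.3024 = 1.15 × 10^3 μL

1.15 × 10^3 μL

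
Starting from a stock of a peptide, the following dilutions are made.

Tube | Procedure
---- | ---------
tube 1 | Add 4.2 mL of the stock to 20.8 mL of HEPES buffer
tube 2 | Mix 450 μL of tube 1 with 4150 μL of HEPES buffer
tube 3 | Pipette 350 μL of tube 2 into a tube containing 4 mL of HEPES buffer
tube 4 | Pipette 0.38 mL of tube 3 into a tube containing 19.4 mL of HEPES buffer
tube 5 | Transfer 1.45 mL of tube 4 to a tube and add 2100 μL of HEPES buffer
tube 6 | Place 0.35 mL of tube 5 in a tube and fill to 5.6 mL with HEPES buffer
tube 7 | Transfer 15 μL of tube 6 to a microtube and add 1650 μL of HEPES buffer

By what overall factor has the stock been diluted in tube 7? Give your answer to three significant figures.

1.71 × 10^8

Step 1: 4.2 mL + 20.8 mL = 25 mL total → factor 25/4.2 = 5.9524
Step 2: 450 μL + 4150 μL = 4600 μL total → factor 4600/450 = 10.222
Step 3: 350 μL + 4 mL = 4350 μL total → factor 4350/350 = 12.429
Step 4: 0.38 mL + 19.4 mL = 19.78 mL total → factor 19.78/0.38 = 52.053
Step 5: 1.45 mL + 2100 μL = 3.55 mL total → factor 3.55/1.45 = 2.4483
Step 6: 0.35 mL brought to 5.6 mL → factor 5.6/0.35 = 16
Step 7: 15 μL + 1650 μL = 1665 μL total → factor 1665/15 = 111
Overall dilution factor = 5.9524 × 10.222 × 12.429 × 52.053 × 2.4483 × 16 × 111 = 1.7116 × 10^8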